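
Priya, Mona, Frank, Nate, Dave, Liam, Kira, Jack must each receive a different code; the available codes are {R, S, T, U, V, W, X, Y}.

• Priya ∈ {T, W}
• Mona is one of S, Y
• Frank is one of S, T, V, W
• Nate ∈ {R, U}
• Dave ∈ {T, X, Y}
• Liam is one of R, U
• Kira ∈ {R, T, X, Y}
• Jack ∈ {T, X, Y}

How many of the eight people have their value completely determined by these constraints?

3

Among the 8 variables, V fits only Frank (and all 8 values in {R, S, T, U, V, W, X, Y} must be used), so Frank = V.
The 7 still-open variables together cover exactly {R, S, T, U, W, X, Y} — 7 values for 7 variables — and S appears only in Mona's list, so Mona = S.
The 6 still-open variables draw from only 6 values {R, T, U, W, X, Y}, so each is used; only Priya can be W, hence Priya = W.
Nate and Liam between them cover only {R, U} — a naked pair. Remove those values from Kira.
Determined: Priya=W, Mona=S, Frank=V. The other people each still have more than one consistent value. That makes 3.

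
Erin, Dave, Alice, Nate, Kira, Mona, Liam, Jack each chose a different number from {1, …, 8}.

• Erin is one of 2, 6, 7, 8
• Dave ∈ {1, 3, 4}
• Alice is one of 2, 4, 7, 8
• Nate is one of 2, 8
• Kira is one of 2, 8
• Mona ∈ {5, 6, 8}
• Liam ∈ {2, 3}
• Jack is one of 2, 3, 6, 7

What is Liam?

3

Among the 8 variables, 1 fits only Dave (and all 8 values in {1, 2, 3, 4, 5, 6, 7, 8} must be used), so Dave = 1.
The 7 still-open variables draw from only 7 values {2, 3, 4, 5, 6, 7, 8}, so each is used; only Alice can be 4, hence Alice = 4.
Among the 6 still-open variables, 5 fits only Mona (and all 6 values in {2, 3, 5, 6, 7, 8} must be used), so Mona = 5.
Nate and Kira between them cover only {2, 8} — a naked pair. Remove those values from Erin, Liam, Jack.
So Liam = 3.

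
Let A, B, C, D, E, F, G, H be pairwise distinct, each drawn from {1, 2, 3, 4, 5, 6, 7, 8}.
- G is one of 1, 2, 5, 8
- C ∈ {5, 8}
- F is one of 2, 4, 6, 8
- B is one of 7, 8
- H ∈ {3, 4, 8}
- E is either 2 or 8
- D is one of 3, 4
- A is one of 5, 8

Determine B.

The 8 variables together cover exactly {1, 2, 3, 4, 5, 6, 7, 8} — 8 values for 8 variables — and 1 appears only in G's list, so G = 1.
The 7 still-open variables together cover exactly {2, 3, 4, 5, 6, 7, 8} — 7 values for 7 variables — and 6 appears only in F's list, so F = 6.
The 6 still-open variables together cover exactly {2, 3, 4, 5, 7, 8} — 6 values for 6 variables — and 2 appears only in E's list, so E = 2.
The 5 still-open variables together cover exactly {3, 4, 5, 7, 8} — 5 values for 5 variables — and 7 appears only in B's list, so B = 7.

7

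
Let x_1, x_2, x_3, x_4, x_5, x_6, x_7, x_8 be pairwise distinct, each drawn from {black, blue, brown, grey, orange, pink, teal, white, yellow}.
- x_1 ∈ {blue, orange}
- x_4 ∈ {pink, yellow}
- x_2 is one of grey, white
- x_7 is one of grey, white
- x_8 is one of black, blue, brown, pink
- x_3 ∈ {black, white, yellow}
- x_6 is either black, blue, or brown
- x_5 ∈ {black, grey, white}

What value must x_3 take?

yellow

Among the 8 variables, orange fits only x_1 (and all 8 values in {black, blue, brown, grey, orange, pink, white, yellow} must be used), so x_1 = orange.
x_2 and x_7 between them cover only {grey, white} — a naked pair. Remove those values from x_3, x_5.
That leaves x_5 = black. So x_3, x_6, x_8 can't be black.
So x_3 = yellow.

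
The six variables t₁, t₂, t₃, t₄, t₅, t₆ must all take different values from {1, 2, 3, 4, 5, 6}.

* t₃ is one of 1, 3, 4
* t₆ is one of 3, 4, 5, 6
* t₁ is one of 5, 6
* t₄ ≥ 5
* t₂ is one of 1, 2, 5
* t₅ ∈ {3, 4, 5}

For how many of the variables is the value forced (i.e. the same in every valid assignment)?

2

The 6 variables draw from only 6 values {1, 2, 3, 4, 5, 6}, so each is used; only t₂ can be 2, hence t₂ = 2.
The 5 still-open variables draw from only 5 values {1, 3, 4, 5, 6}, so each is used; only t₃ can be 1, hence t₃ = 1.
The 2 variables t₁ and t₄ are confined to {5, 6}, which locks those values in; drop them from t₅, t₆.
Determined: t₂=2, t₃=1. The other variables each still have more than one consistent value. That makes 2.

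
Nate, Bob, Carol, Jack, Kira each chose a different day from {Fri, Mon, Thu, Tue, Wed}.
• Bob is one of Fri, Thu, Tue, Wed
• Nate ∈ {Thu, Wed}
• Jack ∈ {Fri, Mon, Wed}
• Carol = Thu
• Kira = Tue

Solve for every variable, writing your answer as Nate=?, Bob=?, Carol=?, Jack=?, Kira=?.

Carol has just one choice, so Carol = Thu. So Nate, Bob can't be Thu.
That leaves Kira = Tue. Remove Tue from Bob.
Nate must be Wed (only option left). Eliminate Wed elsewhere: Bob, Jack.
Bob must be Fri (only option left). Remove Fri from Jack.
Jack has just one choice, so Jack = Mon.

Nate=Wed, Bob=Fri, Carol=Thu, Jack=Mon, Kira=Tue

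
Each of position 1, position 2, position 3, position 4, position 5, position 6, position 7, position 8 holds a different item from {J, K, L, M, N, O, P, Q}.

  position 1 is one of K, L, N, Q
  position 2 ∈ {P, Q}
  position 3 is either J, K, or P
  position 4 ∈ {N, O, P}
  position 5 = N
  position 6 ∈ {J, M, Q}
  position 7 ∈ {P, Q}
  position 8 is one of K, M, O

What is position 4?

O

position 5 must be N (only option left). Strike N from position 1, position 4.
The 7 still-open variables draw from only 7 values {J, K, L, M, O, P, Q}, so each is used; only position 1 can be L, hence position 1 = L.
position 2 and position 7 between them cover only {P, Q} — a naked pair. Remove those values from position 3, position 4, position 6.
So position 4 = O.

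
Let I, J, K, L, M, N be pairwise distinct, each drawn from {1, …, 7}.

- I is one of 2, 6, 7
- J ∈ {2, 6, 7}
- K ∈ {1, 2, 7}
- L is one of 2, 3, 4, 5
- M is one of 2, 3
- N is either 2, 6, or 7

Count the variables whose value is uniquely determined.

The 3 variables I, J, N are confined to {2, 6, 7}, which locks those values in; drop them from K, L, M.
K has just one choice, so K = 1.
M's domain is down to {3}, so M = 3. So L can't be 3.
Determined: K=1, M=3. The other variables each still have more than one consistent value. That makes 2.

2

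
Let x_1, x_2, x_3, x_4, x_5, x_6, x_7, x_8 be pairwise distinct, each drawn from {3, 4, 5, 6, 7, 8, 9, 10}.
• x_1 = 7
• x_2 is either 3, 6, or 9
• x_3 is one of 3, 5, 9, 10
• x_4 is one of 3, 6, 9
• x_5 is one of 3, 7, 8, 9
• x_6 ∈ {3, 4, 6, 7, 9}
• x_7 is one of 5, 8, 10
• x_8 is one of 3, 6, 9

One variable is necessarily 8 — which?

x_5

x_1's domain is down to {7}, so x_1 = 7. Eliminate 7 elsewhere: x_5, x_6.
Among the 7 still-open variables, 4 fits only x_6 (and all 7 values in {3, 4, 5, 6, 8, 9, 10} must be used), so x_6 = 4.
x_2, x_4, x_8 between them cover only {3, 6, 9} — a naked triple. Remove those values from x_3, x_5.
So 8 goes to x_5.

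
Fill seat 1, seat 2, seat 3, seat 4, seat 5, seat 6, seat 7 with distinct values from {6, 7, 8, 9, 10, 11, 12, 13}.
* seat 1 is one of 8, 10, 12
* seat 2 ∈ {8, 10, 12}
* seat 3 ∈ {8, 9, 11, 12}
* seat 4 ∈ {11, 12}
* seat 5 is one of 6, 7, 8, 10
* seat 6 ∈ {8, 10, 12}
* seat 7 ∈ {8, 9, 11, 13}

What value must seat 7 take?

seat 1, seat 2, seat 6 share exactly the 3 values {8, 10, 12}; by pigeonhole those values go to them, so strike 8, 10, 12 from seat 3, seat 4, seat 5, seat 7.
seat 4 must be 11 (only option left). Strike 11 from seat 3, seat 7.
seat 3 has just one choice, so seat 3 = 9. Strike 9 from seat 7.
So seat 7 = 13.

13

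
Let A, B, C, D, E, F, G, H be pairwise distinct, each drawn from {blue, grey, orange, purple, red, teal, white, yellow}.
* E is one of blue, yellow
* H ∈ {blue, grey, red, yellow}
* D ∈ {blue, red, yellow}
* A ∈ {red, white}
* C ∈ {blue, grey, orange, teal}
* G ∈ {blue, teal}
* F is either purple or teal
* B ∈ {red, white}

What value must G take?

The 8 variables draw from only 8 values {blue, grey, orange, purple, red, teal, white, yellow}, so each is used; only C can be orange, hence C = orange.
Among the 7 still-open variables, grey fits only H (and all 7 values in {blue, grey, purple, red, teal, white, yellow} must be used), so H = grey.
The 6 still-open variables together cover exactly {blue, purple, red, teal, white, yellow} — 6 values for 6 variables — and purple appears only in F's list, so F = purple.
The 5 still-open variables draw from only 5 values {blue, red, teal, white, yellow}, so each is used; only G can be teal, hence G = teal.

teal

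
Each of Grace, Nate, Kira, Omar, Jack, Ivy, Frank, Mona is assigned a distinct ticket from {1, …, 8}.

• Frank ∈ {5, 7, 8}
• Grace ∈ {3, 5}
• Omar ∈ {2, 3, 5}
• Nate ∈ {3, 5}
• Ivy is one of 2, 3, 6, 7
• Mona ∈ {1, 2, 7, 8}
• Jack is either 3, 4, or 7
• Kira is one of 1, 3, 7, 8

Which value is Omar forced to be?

The 8 variables draw from only 8 values {1, 2, 3, 4, 5, 6, 7, 8}, so each is used; only Jack can be 4, hence Jack = 4.
Among the 7 still-open variables, 6 fits only Ivy (and all 7 values in {1, 2, 3, 5, 6, 7, 8} must be used), so Ivy = 6.
The 2 variables Grace and Nate are confined to {3, 5}, which locks those values in; drop them from Kira, Omar, Frank.
So Omar = 2.

2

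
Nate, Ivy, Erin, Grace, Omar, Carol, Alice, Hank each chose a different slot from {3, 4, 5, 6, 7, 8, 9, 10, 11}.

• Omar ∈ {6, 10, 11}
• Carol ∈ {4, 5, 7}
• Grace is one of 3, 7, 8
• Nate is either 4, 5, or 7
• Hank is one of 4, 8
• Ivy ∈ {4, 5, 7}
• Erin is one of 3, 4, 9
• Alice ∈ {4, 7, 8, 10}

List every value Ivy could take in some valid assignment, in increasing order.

4, 5, 7

The 3 variables Nate, Ivy, Carol are confined to {4, 5, 7}, which locks those values in; drop them from Erin, Grace, Alice, Hank.
That leaves Hank = 8. Eliminate 8 elsewhere: Grace, Alice.
That leaves Grace = 3. Strike 3 from Erin.
Alice must be 10 (only option left). So Omar can't be 10.
Erin has just one choice, so Erin = 9.
No further eliminations apply; Ivy can still be any of 4, 5, 7.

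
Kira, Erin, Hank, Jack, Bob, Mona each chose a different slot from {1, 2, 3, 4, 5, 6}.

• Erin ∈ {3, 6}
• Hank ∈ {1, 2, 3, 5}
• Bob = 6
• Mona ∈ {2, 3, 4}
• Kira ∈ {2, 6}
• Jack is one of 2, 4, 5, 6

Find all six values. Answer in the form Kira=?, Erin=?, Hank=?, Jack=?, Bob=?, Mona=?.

Bob must be 6 (only option left). Eliminate 6 elsewhere: Kira, Erin, Jack.
That leaves Kira = 2. Remove 2 from Hank, Jack, Mona.
Erin's domain is down to {3}, so Erin = 3. Strike 3 from Hank, Mona.
Mona must be 4 (only option left). Eliminate 4 elsewhere: Jack.
That leaves Jack = 5. Eliminate 5 elsewhere: Hank.
That leaves Hank = 1.

Kira=2, Erin=3, Hank=1, Jack=5, Bob=6, Mona=4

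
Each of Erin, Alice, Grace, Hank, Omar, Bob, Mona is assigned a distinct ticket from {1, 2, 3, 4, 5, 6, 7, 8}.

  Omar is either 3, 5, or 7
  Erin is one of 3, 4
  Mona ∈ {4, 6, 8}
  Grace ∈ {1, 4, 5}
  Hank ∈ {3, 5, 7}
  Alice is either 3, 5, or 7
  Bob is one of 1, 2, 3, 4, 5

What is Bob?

The 3 variables Alice, Hank, Omar are confined to {3, 5, 7}, which locks those values in; drop them from Erin, Grace, Bob.
That leaves Erin = 4. Eliminate 4 elsewhere: Grace, Bob, Mona.
Grace must be 1 (only option left). Remove 1 from Bob.
So Bob = 2.

2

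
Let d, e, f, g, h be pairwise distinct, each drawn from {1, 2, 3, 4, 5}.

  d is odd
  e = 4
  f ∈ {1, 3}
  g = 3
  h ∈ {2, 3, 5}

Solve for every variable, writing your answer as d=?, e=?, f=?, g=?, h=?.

d=5, e=4, f=1, g=3, h=2

e has just one choice, so e = 4.
That leaves g = 3. Remove 3 from d, f, h.
f must be 1 (only option left). So d can't be 1.
d has just one choice, so d = 5. Remove 5 from h.
h's domain is down to {2}, so h = 2.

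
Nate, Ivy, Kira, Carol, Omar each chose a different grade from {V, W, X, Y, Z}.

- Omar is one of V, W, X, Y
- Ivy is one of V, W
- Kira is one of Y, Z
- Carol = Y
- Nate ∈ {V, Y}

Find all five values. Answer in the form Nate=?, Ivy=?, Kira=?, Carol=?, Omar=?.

Nate=V, Ivy=W, Kira=Z, Carol=Y, Omar=X

Carol's domain is down to {Y}, so Carol = Y. So Nate, Kira, Omar can't be Y.
Nate has just one choice, so Nate = V. Strike V from Ivy, Omar.
Ivy has just one choice, so Ivy = W. So Omar can't be W.
Kira's domain is down to {Z}, so Kira = Z.
Omar's domain is down to {X}, so Omar = X.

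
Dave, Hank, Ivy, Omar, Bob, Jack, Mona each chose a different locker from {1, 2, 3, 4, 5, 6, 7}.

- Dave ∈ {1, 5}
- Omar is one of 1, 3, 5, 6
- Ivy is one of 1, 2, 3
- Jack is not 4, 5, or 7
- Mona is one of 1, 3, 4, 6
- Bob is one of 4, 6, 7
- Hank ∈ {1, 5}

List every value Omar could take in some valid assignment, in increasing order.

3, 6

The 7 variables together cover exactly {1, 2, 3, 4, 5, 6, 7} — 7 values for 7 variables — and 7 appears only in Bob's list, so Bob = 7.
Among the 6 still-open variables, 4 fits only Mona (and all 6 values in {1, 2, 3, 4, 5, 6} must be used), so Mona = 4.
Dave and Hank between them cover only {1, 5} — a naked pair. Remove those values from Ivy, Omar, Jack.
No further eliminations apply; Omar can still be any of 3, 6.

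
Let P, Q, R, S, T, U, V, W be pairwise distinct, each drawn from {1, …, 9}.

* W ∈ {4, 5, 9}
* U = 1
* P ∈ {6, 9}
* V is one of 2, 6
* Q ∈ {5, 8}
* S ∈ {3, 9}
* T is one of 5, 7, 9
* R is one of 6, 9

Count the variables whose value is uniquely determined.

3

U has just one choice, so U = 1.
The 2 variables P and R are confined to {6, 9}, which locks those values in; drop them from S, T, V, W.
S must be 3 (only option left).
V's domain is down to {2}, so V = 2.
Determined: S=3, U=1, V=2. The other variables each still have more than one consistent value. That makes 3.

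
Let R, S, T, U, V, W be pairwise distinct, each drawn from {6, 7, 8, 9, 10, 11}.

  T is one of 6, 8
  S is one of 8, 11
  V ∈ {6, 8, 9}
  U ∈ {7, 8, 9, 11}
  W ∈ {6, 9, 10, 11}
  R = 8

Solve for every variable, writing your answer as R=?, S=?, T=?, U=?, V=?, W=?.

R=8, S=11, T=6, U=7, V=9, W=10

R must be 8 (only option left). Strike 8 from S, T, U, V.
S must be 11 (only option left). So U, W can't be 11.
That leaves T = 6. So V, W can't be 6.
V has just one choice, so V = 9. Remove 9 from U, W.
W's domain is down to {10}, so W = 10.
U must be 7 (only option left).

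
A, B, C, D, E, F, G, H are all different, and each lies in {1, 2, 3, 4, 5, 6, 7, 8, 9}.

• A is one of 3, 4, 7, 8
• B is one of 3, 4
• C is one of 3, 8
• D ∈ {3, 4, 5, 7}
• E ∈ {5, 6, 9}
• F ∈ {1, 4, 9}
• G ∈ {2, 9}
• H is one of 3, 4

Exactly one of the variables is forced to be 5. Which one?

D

The 2 variables B and H are confined to {3, 4}, which locks those values in; drop them from A, C, D, F.
C has just one choice, so C = 8. Remove 8 from A.
That leaves A = 7. Strike 7 from D.
So 5 goes to D.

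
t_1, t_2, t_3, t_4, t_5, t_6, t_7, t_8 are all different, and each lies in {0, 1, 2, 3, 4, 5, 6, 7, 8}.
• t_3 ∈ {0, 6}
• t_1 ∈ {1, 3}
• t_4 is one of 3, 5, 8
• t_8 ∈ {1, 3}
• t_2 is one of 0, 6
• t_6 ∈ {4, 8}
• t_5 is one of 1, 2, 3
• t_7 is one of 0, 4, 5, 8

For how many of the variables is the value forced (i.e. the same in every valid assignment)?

The 8 variables draw from only 8 values {0, 1, 2, 3, 4, 5, 6, 8}, so each is used; only t_5 can be 2, hence t_5 = 2.
t_1 and t_8 between them cover only {1, 3} — a naked pair. Remove those values from t_4.
t_2 and t_3 share exactly the 2 values {0, 6}; by pigeonhole those values go to them, so strike 0, 6 from t_7.
Determined: t_5=2. The other variables each still have more than one consistent value. That makes 1.

1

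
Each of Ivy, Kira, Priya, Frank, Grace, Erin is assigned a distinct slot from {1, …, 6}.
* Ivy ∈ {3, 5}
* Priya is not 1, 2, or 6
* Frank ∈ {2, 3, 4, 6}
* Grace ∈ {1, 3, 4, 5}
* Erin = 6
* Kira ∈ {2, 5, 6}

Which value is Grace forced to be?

Erin must be 6 (only option left). So Kira, Frank can't be 6.
The 5 still-open variables draw from only 5 values {1, 2, 3, 4, 5}, so each is used; only Grace can be 1, hence Grace = 1.

1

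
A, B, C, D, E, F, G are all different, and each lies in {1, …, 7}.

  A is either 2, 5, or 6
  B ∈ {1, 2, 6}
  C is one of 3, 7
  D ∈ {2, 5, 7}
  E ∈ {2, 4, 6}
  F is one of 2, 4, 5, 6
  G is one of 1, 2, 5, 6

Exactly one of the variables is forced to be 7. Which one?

The 7 variables together cover exactly {1, 2, 3, 4, 5, 6, 7} — 7 values for 7 variables — and 3 appears only in C's list, so C = 3.
Among the 6 still-open variables, 7 fits only D (and all 6 values in {1, 2, 4, 5, 6, 7} must be used), so D = 7.

D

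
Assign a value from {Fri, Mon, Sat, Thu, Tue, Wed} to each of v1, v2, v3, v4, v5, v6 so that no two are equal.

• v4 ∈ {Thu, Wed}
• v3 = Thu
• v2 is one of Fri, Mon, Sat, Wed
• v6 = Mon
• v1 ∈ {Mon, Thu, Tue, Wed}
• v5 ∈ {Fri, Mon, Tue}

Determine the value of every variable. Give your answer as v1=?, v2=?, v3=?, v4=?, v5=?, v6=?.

v3's domain is down to {Thu}, so v3 = Thu. So v1, v4 can't be Thu.
v4 has just one choice, so v4 = Wed. Strike Wed from v1, v2.
v6's domain is down to {Mon}, so v6 = Mon. So v1, v2, v5 can't be Mon.
v1's domain is down to {Tue}, so v1 = Tue. Strike Tue from v5.
That leaves v5 = Fri. Strike Fri from v2.
v2 has just one choice, so v2 = Sat.

v1=Tue, v2=Sat, v3=Thu, v4=Wed, v5=Fri, v6=Mon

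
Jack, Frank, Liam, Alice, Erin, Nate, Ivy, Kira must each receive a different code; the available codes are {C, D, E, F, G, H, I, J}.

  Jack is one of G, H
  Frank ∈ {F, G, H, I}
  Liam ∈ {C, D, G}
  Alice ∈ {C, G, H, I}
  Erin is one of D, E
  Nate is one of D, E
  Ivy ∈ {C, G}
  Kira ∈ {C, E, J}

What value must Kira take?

J

Among the 8 variables, F fits only Frank (and all 8 values in {C, D, E, F, G, H, I, J} must be used), so Frank = F.
The 7 still-open variables draw from only 7 values {C, D, E, G, H, I, J}, so each is used; only Alice can be I, hence Alice = I.
The 6 still-open variables together cover exactly {C, D, E, G, H, J} — 6 values for 6 variables — and H appears only in Jack's list, so Jack = H.
Among the 5 still-open variables, J fits only Kira (and all 5 values in {C, D, E, G, J} must be used), so Kira = J.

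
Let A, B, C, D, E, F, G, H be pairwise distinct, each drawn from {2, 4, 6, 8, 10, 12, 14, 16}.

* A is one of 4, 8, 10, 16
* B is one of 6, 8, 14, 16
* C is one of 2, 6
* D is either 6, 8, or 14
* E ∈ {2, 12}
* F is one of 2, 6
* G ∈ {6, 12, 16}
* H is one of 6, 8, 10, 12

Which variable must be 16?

G

The 8 variables draw from only 8 values {2, 4, 6, 8, 10, 12, 14, 16}, so each is used; only A can be 4, hence A = 4.
The 7 still-open variables draw from only 7 values {2, 6, 8, 10, 12, 14, 16}, so each is used; only H can be 10, hence H = 10.
C and F between them cover only {2, 6} — a naked pair. Remove those values from B, D, E, G.
That leaves E = 12. Strike 12 from G.
So 16 goes to G.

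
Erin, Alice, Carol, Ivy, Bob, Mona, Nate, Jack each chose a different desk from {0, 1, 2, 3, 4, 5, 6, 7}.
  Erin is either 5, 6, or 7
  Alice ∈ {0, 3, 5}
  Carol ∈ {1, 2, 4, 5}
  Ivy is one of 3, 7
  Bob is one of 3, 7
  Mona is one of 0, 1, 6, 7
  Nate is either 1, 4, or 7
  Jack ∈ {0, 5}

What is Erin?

The 8 variables together cover exactly {0, 1, 2, 3, 4, 5, 6, 7} — 8 values for 8 variables — and 2 appears only in Carol's list, so Carol = 2.
The 7 still-open variables draw from only 7 values {0, 1, 3, 4, 5, 6, 7}, so each is used; only Nate can be 4, hence Nate = 4.
Among the 6 still-open variables, 1 fits only Mona (and all 6 values in {0, 1, 3, 5, 6, 7} must be used), so Mona = 1.
The 5 still-open variables draw from only 5 values {0, 3, 5, 6, 7}, so each is used; only Erin can be 6, hence Erin = 6.

6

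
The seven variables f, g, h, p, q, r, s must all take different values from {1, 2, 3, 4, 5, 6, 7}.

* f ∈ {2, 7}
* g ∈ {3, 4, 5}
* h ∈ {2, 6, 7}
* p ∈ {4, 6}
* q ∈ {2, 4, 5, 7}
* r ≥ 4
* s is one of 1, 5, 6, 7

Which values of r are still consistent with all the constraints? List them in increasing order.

Among the 7 variables, 1 fits only s (and all 7 values in {1, 2, 3, 4, 5, 6, 7} must be used), so s = 1.
The 6 still-open variables draw from only 6 values {2, 3, 4, 5, 6, 7}, so each is used; only g can be 3, hence g = 3.
No further eliminations apply; r can still be any of 4, 5, 6, 7.

4, 5, 6, 7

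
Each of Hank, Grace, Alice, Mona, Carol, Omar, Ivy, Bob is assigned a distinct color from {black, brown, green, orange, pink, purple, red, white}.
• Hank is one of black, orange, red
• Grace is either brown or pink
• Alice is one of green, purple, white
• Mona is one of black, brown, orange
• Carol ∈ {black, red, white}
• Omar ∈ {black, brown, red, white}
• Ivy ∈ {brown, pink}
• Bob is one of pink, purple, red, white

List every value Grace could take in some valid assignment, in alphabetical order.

The 8 variables together cover exactly {black, brown, green, orange, pink, purple, red, white} — 8 values for 8 variables — and green appears only in Alice's list, so Alice = green.
The 7 still-open variables draw from only 7 values {black, brown, orange, pink, purple, red, white}, so each is used; only Bob can be purple, hence Bob = purple.
The 2 variables Grace and Ivy are confined to {brown, pink}, which locks those values in; drop them from Mona, Omar.
No further eliminations apply; Grace can still be any of brown, pink.

brown, pink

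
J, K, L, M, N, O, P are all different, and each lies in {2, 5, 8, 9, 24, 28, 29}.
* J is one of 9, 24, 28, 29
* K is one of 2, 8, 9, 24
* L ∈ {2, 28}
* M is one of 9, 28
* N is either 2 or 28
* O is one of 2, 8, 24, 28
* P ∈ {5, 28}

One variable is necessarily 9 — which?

The 7 variables together cover exactly {2, 5, 8, 9, 24, 28, 29} — 7 values for 7 variables — and 5 appears only in P's list, so P = 5.
The 6 still-open variables together cover exactly {2, 8, 9, 24, 28, 29} — 6 values for 6 variables — and 29 appears only in J's list, so J = 29.
The 2 variables L and N are confined to {2, 28}, which locks those values in; drop them from K, M, O.
So 9 goes to M.

M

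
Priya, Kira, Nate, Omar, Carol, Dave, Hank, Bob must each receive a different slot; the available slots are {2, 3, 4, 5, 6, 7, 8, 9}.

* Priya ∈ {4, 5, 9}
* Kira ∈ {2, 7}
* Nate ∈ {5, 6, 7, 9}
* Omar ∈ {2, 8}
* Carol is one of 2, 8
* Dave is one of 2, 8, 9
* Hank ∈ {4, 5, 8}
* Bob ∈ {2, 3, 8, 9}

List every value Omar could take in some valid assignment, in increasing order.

2, 8

The 8 variables together cover exactly {2, 3, 4, 5, 6, 7, 8, 9} — 8 values for 8 variables — and 3 appears only in Bob's list, so Bob = 3.
The 7 still-open variables together cover exactly {2, 4, 5, 6, 7, 8, 9} — 7 values for 7 variables — and 6 appears only in Nate's list, so Nate = 6.
The 6 still-open variables draw from only 6 values {2, 4, 5, 7, 8, 9}, so each is used; only Kira can be 7, hence Kira = 7.
Omar and Carol share exactly the 2 values {2, 8}; by pigeonhole those values go to them, so strike 2, 8 from Dave, Hank.
Dave's domain is down to {9}, so Dave = 9. Remove 9 from Priya.
No further eliminations apply; Omar can still be any of 2, 8.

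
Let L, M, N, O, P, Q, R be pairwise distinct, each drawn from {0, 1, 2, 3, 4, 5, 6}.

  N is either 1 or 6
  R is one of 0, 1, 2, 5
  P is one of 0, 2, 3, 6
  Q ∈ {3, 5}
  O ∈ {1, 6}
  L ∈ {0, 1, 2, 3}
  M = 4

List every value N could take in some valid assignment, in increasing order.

1, 6

M has just one choice, so M = 4.
N and O share exactly the 2 values {1, 6}; by pigeonhole those values go to them, so strike 1, 6 from L, P, R.
No further eliminations apply; N can still be any of 1, 6.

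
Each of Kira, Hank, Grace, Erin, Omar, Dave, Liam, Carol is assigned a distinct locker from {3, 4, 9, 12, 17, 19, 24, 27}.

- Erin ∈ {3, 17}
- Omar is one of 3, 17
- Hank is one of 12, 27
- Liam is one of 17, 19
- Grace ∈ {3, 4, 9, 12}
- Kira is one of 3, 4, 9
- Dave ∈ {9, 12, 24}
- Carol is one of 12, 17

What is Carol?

12

The 8 variables draw from only 8 values {3, 4, 9, 12, 17, 19, 24, 27}, so each is used; only Liam can be 19, hence Liam = 19.
The 7 still-open variables together cover exactly {3, 4, 9, 12, 17, 24, 27} — 7 values for 7 variables — and 24 appears only in Dave's list, so Dave = 24.
Among the 6 still-open variables, 27 fits only Hank (and all 6 values in {3, 4, 9, 12, 17, 27} must be used), so Hank = 27.
The 2 variables Erin and Omar are confined to {3, 17}, which locks those values in; drop them from Kira, Grace, Carol.
So Carol = 12.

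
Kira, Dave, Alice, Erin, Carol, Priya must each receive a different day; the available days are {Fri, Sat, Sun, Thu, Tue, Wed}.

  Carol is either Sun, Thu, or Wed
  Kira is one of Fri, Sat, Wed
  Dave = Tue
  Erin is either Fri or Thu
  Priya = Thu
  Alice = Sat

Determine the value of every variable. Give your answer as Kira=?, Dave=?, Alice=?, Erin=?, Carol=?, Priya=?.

Dave has just one choice, so Dave = Tue.
Alice's domain is down to {Sat}, so Alice = Sat. Eliminate Sat elsewhere: Kira.
Priya has just one choice, so Priya = Thu. So Erin, Carol can't be Thu.
Erin must be Fri (only option left). Remove Fri from Kira.
Kira's domain is down to {Wed}, so Kira = Wed. Eliminate Wed elsewhere: Carol.
Carol has just one choice, so Carol = Sun.

Kira=Wed, Dave=Tue, Alice=Sat, Erin=Fri, Carol=Sun, Priya=Thu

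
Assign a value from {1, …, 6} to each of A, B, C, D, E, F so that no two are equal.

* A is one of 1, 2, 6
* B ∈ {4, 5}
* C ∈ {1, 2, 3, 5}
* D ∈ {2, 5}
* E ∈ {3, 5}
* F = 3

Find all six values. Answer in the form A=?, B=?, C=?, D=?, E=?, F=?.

A=6, B=4, C=1, D=2, E=5, F=3

F must be 3 (only option left). So C, E can't be 3.
E has just one choice, so E = 5. Eliminate 5 elsewhere: B, C, D.
That leaves B = 4.
D's domain is down to {2}, so D = 2. Strike 2 from A, C.
C must be 1 (only option left). So A can't be 1.
A's domain is down to {6}, so A = 6.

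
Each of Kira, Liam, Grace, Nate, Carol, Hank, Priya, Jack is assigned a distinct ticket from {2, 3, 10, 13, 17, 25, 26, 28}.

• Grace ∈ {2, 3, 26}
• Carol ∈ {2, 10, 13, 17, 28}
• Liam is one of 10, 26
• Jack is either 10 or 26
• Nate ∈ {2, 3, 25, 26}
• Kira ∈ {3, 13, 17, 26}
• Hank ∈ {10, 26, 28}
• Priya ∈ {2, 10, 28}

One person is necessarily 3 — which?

Grace

The 8 variables together cover exactly {2, 3, 10, 13, 17, 25, 26, 28} — 8 values for 8 variables — and 25 appears only in Nate's list, so Nate = 25.
The 2 variables Liam and Jack are confined to {10, 26}, which locks those values in; drop them from Kira, Grace, Carol, Hank, Priya.
That leaves Hank = 28. So Carol, Priya can't be 28.
Priya has just one choice, so Priya = 2. So Grace, Carol can't be 2.
So 3 goes to Grace.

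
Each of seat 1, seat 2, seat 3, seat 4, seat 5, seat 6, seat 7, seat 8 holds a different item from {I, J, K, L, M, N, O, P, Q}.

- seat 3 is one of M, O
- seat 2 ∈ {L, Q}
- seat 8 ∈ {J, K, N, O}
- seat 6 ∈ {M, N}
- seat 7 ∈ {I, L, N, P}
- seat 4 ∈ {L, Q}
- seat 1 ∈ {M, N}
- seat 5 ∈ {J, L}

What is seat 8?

K

The 2 variables seat 1 and seat 6 are confined to {M, N}, which locks those values in; drop them from seat 3, seat 7, seat 8.
That leaves seat 3 = O. Strike O from seat 8.
The 2 variables seat 2 and seat 4 are confined to {L, Q}, which locks those values in; drop them from seat 5, seat 7.
That leaves seat 5 = J. Strike J from seat 8.
So seat 8 = K.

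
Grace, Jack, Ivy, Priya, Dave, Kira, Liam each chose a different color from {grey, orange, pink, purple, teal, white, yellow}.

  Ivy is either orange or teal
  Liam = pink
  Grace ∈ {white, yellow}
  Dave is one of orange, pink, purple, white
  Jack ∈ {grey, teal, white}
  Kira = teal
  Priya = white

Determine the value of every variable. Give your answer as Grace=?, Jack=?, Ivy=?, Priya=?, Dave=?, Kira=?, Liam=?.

Priya has just one choice, so Priya = white. Strike white from Grace, Jack, Dave.
Kira has just one choice, so Kira = teal. So Jack, Ivy can't be teal.
Liam's domain is down to {pink}, so Liam = pink. Strike pink from Dave.
Grace's domain is down to {yellow}, so Grace = yellow.
Jack must be grey (only option left).
Ivy has just one choice, so Ivy = orange. Remove orange from Dave.
Dave must be purple (only option left).

Grace=yellow, Jack=grey, Ivy=orange, Priya=white, Dave=purple, Kira=teal, Liam=pink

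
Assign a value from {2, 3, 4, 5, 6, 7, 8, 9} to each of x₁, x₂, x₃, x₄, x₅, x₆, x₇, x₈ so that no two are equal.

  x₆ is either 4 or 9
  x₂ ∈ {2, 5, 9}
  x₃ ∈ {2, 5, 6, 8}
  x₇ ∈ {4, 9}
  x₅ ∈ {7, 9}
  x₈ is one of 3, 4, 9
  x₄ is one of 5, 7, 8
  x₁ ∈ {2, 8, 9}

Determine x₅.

7

Among the 8 variables, 3 fits only x₈ (and all 8 values in {2, 3, 4, 5, 6, 7, 8, 9} must be used), so x₈ = 3.
The 7 still-open variables draw from only 7 values {2, 4, 5, 6, 7, 8, 9}, so each is used; only x₃ can be 6, hence x₃ = 6.
x₆ and x₇ between them cover only {4, 9} — a naked pair. Remove those values from x₁, x₂, x₅.
So x₅ = 7.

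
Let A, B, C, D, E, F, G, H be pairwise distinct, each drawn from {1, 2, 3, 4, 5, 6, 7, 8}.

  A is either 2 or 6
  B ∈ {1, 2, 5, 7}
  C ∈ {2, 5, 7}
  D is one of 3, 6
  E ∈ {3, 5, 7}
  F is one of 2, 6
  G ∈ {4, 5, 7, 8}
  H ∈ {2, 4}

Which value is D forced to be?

The 8 variables together cover exactly {1, 2, 3, 4, 5, 6, 7, 8} — 8 values for 8 variables — and 1 appears only in B's list, so B = 1.
Among the 7 still-open variables, 8 fits only G (and all 7 values in {2, 3, 4, 5, 6, 7, 8} must be used), so G = 8.
Among the 6 still-open variables, 4 fits only H (and all 6 values in {2, 3, 4, 5, 6, 7} must be used), so H = 4.
A and F between them cover only {2, 6} — a naked pair. Remove those values from C, D.
So D = 3.

3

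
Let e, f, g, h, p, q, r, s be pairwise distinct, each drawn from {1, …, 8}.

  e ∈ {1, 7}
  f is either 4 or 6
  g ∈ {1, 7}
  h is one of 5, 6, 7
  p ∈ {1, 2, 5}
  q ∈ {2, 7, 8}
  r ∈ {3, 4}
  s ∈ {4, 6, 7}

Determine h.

Among the 8 variables, 3 fits only r (and all 8 values in {1, 2, 3, 4, 5, 6, 7, 8} must be used), so r = 3.
The 7 still-open variables together cover exactly {1, 2, 4, 5, 6, 7, 8} — 7 values for 7 variables — and 8 appears only in q's list, so q = 8.
Among the 6 still-open variables, 2 fits only p (and all 6 values in {1, 2, 4, 5, 6, 7} must be used), so p = 2.
The 5 still-open variables together cover exactly {1, 4, 5, 6, 7} — 5 values for 5 variables — and 5 appears only in h's list, so h = 5.

5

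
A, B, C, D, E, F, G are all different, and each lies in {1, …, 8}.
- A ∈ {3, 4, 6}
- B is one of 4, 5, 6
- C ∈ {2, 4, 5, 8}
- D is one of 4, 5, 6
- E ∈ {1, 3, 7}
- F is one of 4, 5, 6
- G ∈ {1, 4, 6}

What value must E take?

The 3 variables B, D, F are confined to {4, 5, 6}, which locks those values in; drop them from A, C, G.
A has just one choice, so A = 3. Strike 3 from E.
That leaves G = 1. Strike 1 from E.
So E = 7.

7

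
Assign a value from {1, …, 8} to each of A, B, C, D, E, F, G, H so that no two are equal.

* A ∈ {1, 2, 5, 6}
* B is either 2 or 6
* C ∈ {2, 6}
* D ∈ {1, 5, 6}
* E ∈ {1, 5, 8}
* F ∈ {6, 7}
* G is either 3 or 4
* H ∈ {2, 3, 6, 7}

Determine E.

The 8 variables draw from only 8 values {1, 2, 3, 4, 5, 6, 7, 8}, so each is used; only G can be 4, hence G = 4.
The 7 still-open variables together cover exactly {1, 2, 3, 5, 6, 7, 8} — 7 values for 7 variables — and 3 appears only in H's list, so H = 3.
Among the 6 still-open variables, 7 fits only F (and all 6 values in {1, 2, 5, 6, 7, 8} must be used), so F = 7.
The 5 still-open variables draw from only 5 values {1, 2, 5, 6, 8}, so each is used; only E can be 8, hence E = 8.

8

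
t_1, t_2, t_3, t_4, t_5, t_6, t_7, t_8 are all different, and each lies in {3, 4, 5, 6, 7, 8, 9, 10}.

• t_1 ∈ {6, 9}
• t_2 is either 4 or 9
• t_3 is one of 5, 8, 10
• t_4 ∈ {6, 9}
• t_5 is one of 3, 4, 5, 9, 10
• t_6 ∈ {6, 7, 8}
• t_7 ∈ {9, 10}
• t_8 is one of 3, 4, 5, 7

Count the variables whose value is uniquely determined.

2

t_1 and t_4 between them cover only {6, 9} — a naked pair. Remove those values from t_2, t_5, t_6, t_7.
t_2 must be 4 (only option left). Strike 4 from t_5, t_8.
t_7 must be 10 (only option left). Eliminate 10 elsewhere: t_3, t_5.
Determined: t_2=4, t_7=10. The other variables each still have more than one consistent value. That makes 2.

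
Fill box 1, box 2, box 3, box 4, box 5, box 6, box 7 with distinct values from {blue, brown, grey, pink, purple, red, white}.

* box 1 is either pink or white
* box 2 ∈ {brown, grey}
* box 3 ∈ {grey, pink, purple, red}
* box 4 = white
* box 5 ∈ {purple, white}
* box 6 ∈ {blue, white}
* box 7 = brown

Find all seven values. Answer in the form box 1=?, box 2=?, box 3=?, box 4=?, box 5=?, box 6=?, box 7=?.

box 1=pink, box 2=grey, box 3=red, box 4=white, box 5=purple, box 6=blue, box 7=brown

box 4 must be white (only option left). Remove white from box 1, box 5, box 6.
That leaves box 5 = purple. Strike purple from box 3.
box 6 has just one choice, so box 6 = blue.
box 7's domain is down to {brown}, so box 7 = brown. So box 2 can't be brown.
box 1's domain is down to {pink}, so box 1 = pink. So box 3 can't be pink.
That leaves box 2 = grey. Eliminate grey elsewhere: box 3.
box 3's domain is down to {red}, so box 3 = red.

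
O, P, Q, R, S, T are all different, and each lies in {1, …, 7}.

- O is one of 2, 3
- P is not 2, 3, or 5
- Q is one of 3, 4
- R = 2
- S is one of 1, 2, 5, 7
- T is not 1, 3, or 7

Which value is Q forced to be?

4

R has just one choice, so R = 2. So O, S, T can't be 2.
O must be 3 (only option left). So Q can't be 3.
So Q = 4.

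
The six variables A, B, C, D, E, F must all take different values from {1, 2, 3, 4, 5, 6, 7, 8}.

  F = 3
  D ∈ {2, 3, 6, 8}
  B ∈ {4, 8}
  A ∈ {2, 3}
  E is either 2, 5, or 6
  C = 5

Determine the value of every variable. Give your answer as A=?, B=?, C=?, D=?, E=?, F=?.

A=2, B=4, C=5, D=8, E=6, F=3

C's domain is down to {5}, so C = 5. So E can't be 5.
F must be 3 (only option left). Remove 3 from A, D.
A's domain is down to {2}, so A = 2. Eliminate 2 elsewhere: D, E.
E has just one choice, so E = 6. Strike 6 from D.
D's domain is down to {8}, so D = 8. Strike 8 from B.
B must be 4 (only option left).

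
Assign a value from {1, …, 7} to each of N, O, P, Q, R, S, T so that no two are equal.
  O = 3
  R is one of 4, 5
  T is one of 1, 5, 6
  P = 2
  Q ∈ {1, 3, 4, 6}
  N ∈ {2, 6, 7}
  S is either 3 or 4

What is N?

7

O must be 3 (only option left). Strike 3 from Q, S.
P's domain is down to {2}, so P = 2. Remove 2 from N.
That leaves S = 4. Remove 4 from Q, R.
R must be 5 (only option left). So T can't be 5.
Among the 3 still-open variables, 7 fits only N (and all 3 values in {1, 6, 7} must be used), so N = 7.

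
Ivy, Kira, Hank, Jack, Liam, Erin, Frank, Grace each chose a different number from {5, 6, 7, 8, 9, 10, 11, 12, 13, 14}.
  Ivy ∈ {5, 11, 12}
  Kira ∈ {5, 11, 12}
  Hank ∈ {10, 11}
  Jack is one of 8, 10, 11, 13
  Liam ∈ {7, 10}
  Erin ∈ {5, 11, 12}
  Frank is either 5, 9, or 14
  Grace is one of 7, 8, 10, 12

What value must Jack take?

13

Ivy, Kira, Erin between them cover only {5, 11, 12} — a naked triple. Remove those values from Hank, Jack, Frank, Grace.
That leaves Hank = 10. Eliminate 10 elsewhere: Jack, Liam, Grace.
That leaves Liam = 7. Strike 7 from Grace.
Grace must be 8 (only option left). Eliminate 8 elsewhere: Jack.
So Jack = 13.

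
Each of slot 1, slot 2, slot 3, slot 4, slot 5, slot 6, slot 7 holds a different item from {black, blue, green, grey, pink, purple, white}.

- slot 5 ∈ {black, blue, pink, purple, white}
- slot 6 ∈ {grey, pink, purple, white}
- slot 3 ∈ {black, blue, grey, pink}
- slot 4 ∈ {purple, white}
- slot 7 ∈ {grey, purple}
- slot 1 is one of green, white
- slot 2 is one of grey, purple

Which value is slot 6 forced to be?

pink

The 7 variables draw from only 7 values {black, blue, green, grey, pink, purple, white}, so each is used; only slot 1 can be green, hence slot 1 = green.
The 2 variables slot 2 and slot 7 are confined to {grey, purple}, which locks those values in; drop them from slot 3, slot 4, slot 5, slot 6.
slot 4's domain is down to {white}, so slot 4 = white. So slot 5, slot 6 can't be white.
So slot 6 = pink.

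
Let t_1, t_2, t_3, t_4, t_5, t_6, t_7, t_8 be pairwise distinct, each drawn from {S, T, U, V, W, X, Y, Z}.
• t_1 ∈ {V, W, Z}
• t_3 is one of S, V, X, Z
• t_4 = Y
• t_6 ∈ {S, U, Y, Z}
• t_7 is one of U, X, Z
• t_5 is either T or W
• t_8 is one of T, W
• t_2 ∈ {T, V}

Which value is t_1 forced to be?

Z

t_4's domain is down to {Y}, so t_4 = Y. So t_6 can't be Y.
The 2 variables t_5 and t_8 are confined to {T, W}, which locks those values in; drop them from t_1, t_2.
t_2's domain is down to {V}, so t_2 = V. Strike V from t_1, t_3.
So t_1 = Z.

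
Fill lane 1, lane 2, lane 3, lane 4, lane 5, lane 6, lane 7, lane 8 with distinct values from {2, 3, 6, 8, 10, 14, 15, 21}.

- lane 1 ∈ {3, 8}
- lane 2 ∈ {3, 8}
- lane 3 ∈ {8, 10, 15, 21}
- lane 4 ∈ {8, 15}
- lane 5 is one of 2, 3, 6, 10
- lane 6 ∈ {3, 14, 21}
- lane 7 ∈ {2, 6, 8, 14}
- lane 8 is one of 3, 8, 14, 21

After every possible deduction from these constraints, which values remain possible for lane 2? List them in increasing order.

3, 8

lane 1 and lane 2 share exactly the 2 values {3, 8}; by pigeonhole those values go to them, so strike 3, 8 from lane 3, lane 4, lane 5, lane 6, lane 7, lane 8.
lane 4 must be 15 (only option left). Eliminate 15 elsewhere: lane 3.
The 2 variables lane 6 and lane 8 are confined to {14, 21}, which locks those values in; drop them from lane 3, lane 7.
lane 3 has just one choice, so lane 3 = 10. Strike 10 from lane 5.
No further eliminations apply; lane 2 can still be any of 3, 8.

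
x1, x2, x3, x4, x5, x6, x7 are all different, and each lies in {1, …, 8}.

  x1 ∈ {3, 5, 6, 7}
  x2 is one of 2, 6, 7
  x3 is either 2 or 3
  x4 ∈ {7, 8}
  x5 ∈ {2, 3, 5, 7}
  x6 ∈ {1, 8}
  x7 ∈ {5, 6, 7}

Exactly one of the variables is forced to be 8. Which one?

x4

Among the 7 variables, 1 fits only x6 (and all 7 values in {1, 2, 3, 5, 6, 7, 8} must be used), so x6 = 1.
The 6 still-open variables draw from only 6 values {2, 3, 5, 6, 7, 8}, so each is used; only x4 can be 8, hence x4 = 8.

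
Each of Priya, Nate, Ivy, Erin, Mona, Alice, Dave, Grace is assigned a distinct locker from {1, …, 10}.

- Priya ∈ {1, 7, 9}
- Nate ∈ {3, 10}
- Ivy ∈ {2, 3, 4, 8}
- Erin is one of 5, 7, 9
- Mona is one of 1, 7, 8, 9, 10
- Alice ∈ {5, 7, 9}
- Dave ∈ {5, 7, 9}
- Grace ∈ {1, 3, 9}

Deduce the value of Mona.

8

Erin, Alice, Dave between them cover only {5, 7, 9} — a naked triple. Remove those values from Priya, Mona, Grace.
Priya has just one choice, so Priya = 1. Eliminate 1 elsewhere: Mona, Grace.
Grace must be 3 (only option left). Strike 3 from Nate, Ivy.
That leaves Nate = 10. Remove 10 from Mona.
So Mona = 8.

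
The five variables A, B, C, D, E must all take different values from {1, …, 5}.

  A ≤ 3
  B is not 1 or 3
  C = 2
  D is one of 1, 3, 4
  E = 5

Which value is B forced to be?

C must be 2 (only option left). So A, B can't be 2.
E's domain is down to {5}, so E = 5. Strike 5 from B.
So B = 4.

4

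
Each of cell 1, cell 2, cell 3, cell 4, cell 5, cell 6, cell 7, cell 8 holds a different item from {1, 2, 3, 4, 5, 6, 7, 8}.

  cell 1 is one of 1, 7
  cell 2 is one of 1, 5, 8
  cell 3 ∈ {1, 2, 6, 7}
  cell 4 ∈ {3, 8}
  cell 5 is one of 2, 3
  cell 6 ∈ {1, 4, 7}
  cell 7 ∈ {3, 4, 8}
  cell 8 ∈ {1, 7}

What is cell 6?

The 8 variables together cover exactly {1, 2, 3, 4, 5, 6, 7, 8} — 8 values for 8 variables — and 5 appears only in cell 2's list, so cell 2 = 5.
The 7 still-open variables together cover exactly {1, 2, 3, 4, 6, 7, 8} — 7 values for 7 variables — and 6 appears only in cell 3's list, so cell 3 = 6.
The 6 still-open variables draw from only 6 values {1, 2, 3, 4, 7, 8}, so each is used; only cell 5 can be 2, hence cell 5 = 2.
cell 1 and cell 8 share exactly the 2 values {1, 7}; by pigeonhole those values go to them, so strike 1, 7 from cell 6.
So cell 6 = 4.

4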